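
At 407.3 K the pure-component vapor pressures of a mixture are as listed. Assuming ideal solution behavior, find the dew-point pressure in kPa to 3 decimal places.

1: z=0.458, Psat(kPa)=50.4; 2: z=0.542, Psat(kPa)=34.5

Pdew = 40.327 kPa

At the dew point ψ → 1, so Σzᵢ/Kᵢ = 1 with Kᵢ = Pᵢˢᵃᵗ/P ⇒ 1/P = Σzᵢ/Pᵢˢᵃᵗ.
1/P = 0.458/50.4 + 0.542/34.5 = 0.024797 ⇒ P = 40.327 kPa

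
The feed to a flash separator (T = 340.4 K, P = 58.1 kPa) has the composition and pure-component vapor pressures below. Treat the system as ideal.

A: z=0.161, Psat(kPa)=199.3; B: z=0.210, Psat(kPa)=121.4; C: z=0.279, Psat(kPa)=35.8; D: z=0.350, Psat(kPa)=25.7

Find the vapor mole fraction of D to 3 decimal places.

y_D = 0.195

Raoult's law: Kᵢ = Pᵢˢᵃᵗ/P = Pᵢˢᵃᵗ/58.1.
  K_A = 199.3/58.1 = 3.43029, K_B = 121.4/58.1 = 2.08950, K_C = 35.8/58.1 = 0.61618, K_D = 25.7/58.1 = 0.44234
Rachford–Rice: g(ψ) = Σ zᵢ(Kᵢ−1)/(1+ψ(Kᵢ−1)) = 0.
g(0) = ΣzᵢKᵢ − 1 = 0.318 and g(1) = 1 − Σzᵢ/Kᵢ = -0.391, so a root lies in (0, 1).
Iterate (Newton) starting at ψ = 0.56:
  ψ = 0.560: g = -0.1124, g' = -0.564 → ψ = 0.361
  ψ = 0.361: g = 0.0042, g' = -0.624 → ψ = 0.367
Converged at ψ = 0.367.
Compositions from xᵢ = zᵢ/(1+ψ(Kᵢ−1)), yᵢ = Kᵢxᵢ:
  A: x = 0.085, y = 0.292
  B: x = 0.150, y = 0.313
  C: x = 0.325, y = 0.200
  D: x = 0.440, y = 0.195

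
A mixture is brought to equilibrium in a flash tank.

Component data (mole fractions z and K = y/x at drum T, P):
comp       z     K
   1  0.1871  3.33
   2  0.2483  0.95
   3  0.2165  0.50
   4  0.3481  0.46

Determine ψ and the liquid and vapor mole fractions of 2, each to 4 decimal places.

ψ = 0.1354, x_2 = 0.2500, y_2 = 0.2375

Let ψ = V/F and solve Σ zᵢ(Kᵢ−1)/(1+ψ(Kᵢ−1)) = 0.
g(0) = ΣzᵢKᵢ − 1 = 0.1273 and g(1) = 1 − Σzᵢ/Kᵢ = -0.5073, so a root lies in (0, 1).
Iterate (Newton) starting at ψ = 0.52:
  ψ = 0.5200: g = -0.22328, g' = -0.5034 → ψ = 0.0765
  ψ = 0.0765: g = 0.04893, g' = -0.9014 → ψ = 0.1308
  ψ = 0.1308: g = 0.00357, g' = -0.7769 → ψ = 0.1353
  ψ = 0.1353: g = 0.00002, g' = -0.7681 → ψ = 0.1354
Converged at ψ = 0.1354.
Compositions from xᵢ = zᵢ/(1+ψ(Kᵢ−1)), yᵢ = Kᵢxᵢ:
  1: x = 0.1422, y = 0.4736
  2: x = 0.2500, y = 0.2375
  3: x = 0.2322, y = 0.1161
  4: x = 0.3756, y = 0.1728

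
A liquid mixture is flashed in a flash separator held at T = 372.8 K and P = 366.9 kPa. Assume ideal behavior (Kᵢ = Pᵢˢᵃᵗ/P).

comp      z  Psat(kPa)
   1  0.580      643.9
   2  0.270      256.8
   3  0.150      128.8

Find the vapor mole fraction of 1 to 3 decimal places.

Raoult's law: Kᵢ = Pᵢˢᵃᵗ/P = Pᵢˢᵃᵗ/366.9.
  K_1 = 643.9/366.9 = 1.75497, K_2 = 256.8/366.9 = 0.69992, K_3 = 128.8/366.9 = 0.35105
Newton–Raphson from V/F = 0.5:
  V/F = 0.500: g = 0.0785, g' = -0.346 → V/F = 0.727
  V/F = 0.727: g = -0.0050, g' = -0.404 → V/F = 0.714
Converged at V/F = 0.714.
Compositions from xᵢ = zᵢ/(1+V/F(Kᵢ−1)), yᵢ = Kᵢxᵢ:
  1: x = 0.377, y = 0.661
  2: x = 0.344, y = 0.241
  3: x = 0.280, y = 0.098

y_1 = 0.661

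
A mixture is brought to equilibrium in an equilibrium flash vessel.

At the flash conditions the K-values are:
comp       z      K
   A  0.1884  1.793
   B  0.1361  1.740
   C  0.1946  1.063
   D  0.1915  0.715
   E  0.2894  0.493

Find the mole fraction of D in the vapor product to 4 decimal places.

y_D = 0.1465

Material balance + equilibrium reduce to Σ zᵢ(Kᵢ−1)/(1+V/F(Kᵢ−1)) = 0.
Feasibility: ΣzᵢKᵢ = 1.0611, Σzᵢ/Kᵢ = 1.2212 — both > 1, two phases present.
Iterate (Newton) starting at V/F = 0.5:
  V/F = 0.5000: g = -0.06782, g' = -0.2558 → V/F = 0.2349
  V/F = 0.2349: g = -0.00124, g' = -0.2528 → V/F = 0.2300
Converged at V/F = 0.2300.
Compositions from xᵢ = zᵢ/(1+V/F(Kᵢ−1)), yᵢ = Kᵢxᵢ:
  A: x = 0.1593, y = 0.2857
  B: x = 0.1163, y = 0.2024
  C: x = 0.1918, y = 0.2039
  D: x = 0.2049, y = 0.1465
  E: x = 0.3276, y = 0.1615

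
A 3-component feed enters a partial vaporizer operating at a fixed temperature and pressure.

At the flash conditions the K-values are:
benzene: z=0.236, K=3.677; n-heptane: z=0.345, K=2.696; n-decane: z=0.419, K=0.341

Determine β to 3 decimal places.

β = 0.676

Newton iteration, β⁰ = 0.64:
  β = 0.640: g = 0.0359, g' = -1.002 → β = 0.676
Converged at β = 0.676.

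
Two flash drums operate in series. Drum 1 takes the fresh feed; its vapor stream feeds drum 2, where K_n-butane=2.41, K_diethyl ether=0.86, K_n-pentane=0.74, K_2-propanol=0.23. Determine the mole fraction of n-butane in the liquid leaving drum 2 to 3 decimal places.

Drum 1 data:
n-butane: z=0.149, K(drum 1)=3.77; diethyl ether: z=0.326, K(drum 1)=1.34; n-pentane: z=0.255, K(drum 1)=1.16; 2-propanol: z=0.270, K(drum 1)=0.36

x_n-butane (drum 2) = 0.182

Drum 1:
Let ψ₁ = V/F and solve Σ zᵢ(Kᵢ−1)/(1+ψ₁(Kᵢ−1)) = 0.
g(0) = ΣzᵢKᵢ − 1 = 0.392 and g(1) = 1 − Σzᵢ/Kᵢ = -0.253, so a root lies in (0, 1).
Newton–Raphson from ψ₁ = 0.5:
  ψ₁ = 0.500: g = 0.0514, g' = -0.473 → ψ₁ = 0.609
  ψ₁ = 0.609: g = -0.0004, g' = -0.487 → ψ₁ = 0.608
Converged at ψ₁ = 0.608.
Drum-1 compositions:
  n-butane: x = 0.056, y = 0.209
  diethyl ether: x = 0.270, y = 0.362
  n-pentane: x = 0.232, y = 0.270
  2-propanol: x = 0.442, y = 0.159
Drum-2 feed = drum-1 vapor: z₂ = (0.2093, 0.3620, 0.2696, 0.1591).
Drum 2:
Material balance + equilibrium reduce to Σ zᵢ(Kᵢ−1)/(1+ψ₂(Kᵢ−1)) = 0.
Feasibility: ΣzᵢKᵢ = 1.052, Σzᵢ/Kᵢ = 1.564 — both > 1, two phases present.
Newton iteration, ψ₂⁰ = 0.45:
  ψ₂ = 0.450: g = -0.1404, g' = -0.408 → ψ₂ = 0.106
Converged at ψ₂ = 0.106.
  n-butane: x = 0.182, y = 0.439
  diethyl ether: x = 0.367, y = 0.316
  n-pentane: x = 0.277, y = 0.205
  2-propanol: x = 0.173, y = 0.040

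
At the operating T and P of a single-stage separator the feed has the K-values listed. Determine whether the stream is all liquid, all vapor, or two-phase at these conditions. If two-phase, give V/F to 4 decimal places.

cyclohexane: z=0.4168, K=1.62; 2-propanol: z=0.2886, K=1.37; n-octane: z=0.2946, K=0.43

ΣzᵢKᵢ = 1.1973; Σzᵢ/Kᵢ = 1.1531.
Both exceed 1, so a two-phase solution exists.
Let ψ = V/F and solve Σ zᵢ(Kᵢ−1)/(1+ψ(Kᵢ−1)) = 0.
Newton–Raphson from ψ = 0.5:
  ψ = 0.5000: g = 0.05252, g' = -0.3087 → ψ = 0.6701
  ψ = 0.6701: g = -0.00357, g' = -0.3559 → ψ = 0.6601
  ψ = 0.6601: g = -0.00002, g' = -0.3522 → ψ = 0.6600
Converged at ψ = 0.6600.

two-phase, V/F = 0.6600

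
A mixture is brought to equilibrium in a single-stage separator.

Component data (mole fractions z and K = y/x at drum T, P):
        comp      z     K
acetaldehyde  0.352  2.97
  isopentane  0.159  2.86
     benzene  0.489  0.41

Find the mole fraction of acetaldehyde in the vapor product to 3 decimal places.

Newton–Raphson from ψ = 0.5:
  ψ = 0.500: g = 0.0933, g' = -0.837 → ψ = 0.612
  ψ = 0.612: g = 0.0015, g' = -0.818 → ψ = 0.613
Converged at ψ = 0.613.
Compositions from xᵢ = zᵢ/(1+ψ(Kᵢ−1)), yᵢ = Kᵢxᵢ:
  acetaldehyde: x = 0.159, y = 0.473
  isopentane: x = 0.074, y = 0.212
  benzene: x = 0.766, y = 0.314

y_acetaldehyde = 0.473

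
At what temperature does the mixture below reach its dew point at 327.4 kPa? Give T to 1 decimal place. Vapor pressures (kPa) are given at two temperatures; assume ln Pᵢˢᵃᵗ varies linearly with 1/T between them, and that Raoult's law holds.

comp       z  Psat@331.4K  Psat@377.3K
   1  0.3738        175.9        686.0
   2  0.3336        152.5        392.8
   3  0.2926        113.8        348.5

T = 363.2 K

Dew-point temperature: Σzᵢ·P/Pᵢˢᵃᵗ(T) = 1. Interpolate ln Pᵢˢᵃᵗ = aᵢ + bᵢ/T.
  T = 331.4 K: ΣzᵢP/Pᵢˢᵃᵗ = 2.2538
  T = 377.3 K: ΣzᵢP/Pᵢˢᵃᵗ = 0.7313
  T = 354.4 K: ΣzᵢP/Pᵢˢᵃᵗ = 1.2323
  T = 365.9 K: ΣzᵢP/Pᵢˢᵃᵗ = 0.9399
  T = 360.1 K: ΣzᵢP/Pᵢˢᵃᵗ = 1.0750
  T = 363.0 K: ΣzᵢP/Pᵢˢᵃᵗ = 1.0046
Interpolating between 363.0 K and 365.9 K gives T ≈ 363.2 K.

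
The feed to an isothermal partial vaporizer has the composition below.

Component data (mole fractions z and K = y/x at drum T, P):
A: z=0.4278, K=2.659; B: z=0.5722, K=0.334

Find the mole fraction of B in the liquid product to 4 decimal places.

x_B = 0.7135

Let ψ = V/F and solve Σ zᵢ(Kᵢ−1)/(1+ψ(Kᵢ−1)) = 0.
g(0) = ΣzᵢKᵢ − 1 = 0.3286 and g(1) = 1 − Σzᵢ/Kᵢ = -0.8741, so a root lies in (0, 1).
Binary case is linear: z₁(K₁−1)(1+ψ(K₂−1)) + z₂(K₂−1)(1+ψ(K₁−1)) = 0
⇒ ψ = [z₁(K₁−1)+z₂(K₂−1)] / [−(K₁−1)(K₂−1)] = 0.32863/1.10489 = 0.2974
Compositions from xᵢ = zᵢ/(1+ψ(Kᵢ−1)), yᵢ = Kᵢxᵢ:
  A: x = 0.2865, y = 0.7617
  B: x = 0.7135, y = 0.2383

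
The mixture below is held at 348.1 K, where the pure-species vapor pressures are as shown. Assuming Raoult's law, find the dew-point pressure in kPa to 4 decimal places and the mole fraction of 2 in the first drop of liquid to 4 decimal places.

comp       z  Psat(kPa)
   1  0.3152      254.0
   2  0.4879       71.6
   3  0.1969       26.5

At the dew point ψ → 1, so Σzᵢ/Kᵢ = 1 with Kᵢ = Pᵢˢᵃᵗ/P ⇒ 1/P = Σzᵢ/Pᵢˢᵃᵗ.
1/P = 0.3152/254.0 + 0.4879/71.6 + 0.1969/26.5 = 0.0154854 ⇒ P = 64.5770 kPa
xᵢ = zᵢP/Pᵢˢᵃᵗ ⇒ x_2 = 0.4879·64.5770/71.6 = 0.4400

Pdew = 64.5770 kPa, x_2 = 0.4400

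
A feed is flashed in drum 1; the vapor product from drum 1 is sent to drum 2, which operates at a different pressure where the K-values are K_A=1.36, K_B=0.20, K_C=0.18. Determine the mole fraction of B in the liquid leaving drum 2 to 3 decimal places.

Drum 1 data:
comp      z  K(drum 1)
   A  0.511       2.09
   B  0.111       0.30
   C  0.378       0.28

Drum 1:
Let ψ₁ = V/F and solve Σ zᵢ(Kᵢ−1)/(1+ψ₁(Kᵢ−1)) = 0.
Check two-phase: ΣzᵢKᵢ = 1.207 > 1 and Σzᵢ/Kᵢ = 1.964 > 1, so g(0) = 0.207 > 0 and g(1) = -0.964 < 0.
Iterate (Newton) starting at ψ₁ = 0.5:
  ψ₁ = 0.500: g = -0.1843, g' = -0.861 → ψ₁ = 0.286
  ψ₁ = 0.286: g = -0.0153, g' = -0.749 → ψ₁ = 0.266
Converged at ψ₁ = 0.266.
Drum-1 compositions:
  A: x = 0.396, y = 0.828
  B: x = 0.136, y = 0.041
  C: x = 0.467, y = 0.131
Drum-2 feed = drum-1 vapor: z₂ = (0.8282, 0.0409, 0.1309).
Drum 2:
Let ψ₂ = V/F and solve Σ zᵢ(Kᵢ−1)/(1+ψ₂(Kᵢ−1)) = 0.
Check two-phase: ΣzᵢKᵢ = 1.158 > 1 and Σzᵢ/Kᵢ = 1.541 > 1, so g(0) = 0.158 > 0 and g(1) = -0.541 < 0.
Newton–Raphson from ψ₂ = 0.4:
  ψ₂ = 0.400: g = 0.0528, g' = -0.333 → ψ₂ = 0.558
  ψ₂ = 0.558: g = -0.0088, g' = -0.459 → ψ₂ = 0.539
Converged at ψ₂ = 0.539.
  A: x = 0.694, y = 0.943
  B: x = 0.072, y = 0.014
  C: x = 0.234, y = 0.042

x_B (drum 2) = 0.072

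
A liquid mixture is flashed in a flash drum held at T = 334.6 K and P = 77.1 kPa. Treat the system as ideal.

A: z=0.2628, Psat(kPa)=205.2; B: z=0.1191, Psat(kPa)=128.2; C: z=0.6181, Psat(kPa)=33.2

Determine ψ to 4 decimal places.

Raoult's law: Kᵢ = Pᵢˢᵃᵗ/P = Pᵢˢᵃᵗ/77.1.
  K_A = 205.2/77.1 = 2.661479, K_B = 128.2/77.1 = 1.662776, K_C = 33.2/77.1 = 0.430610
Iterate (Newton) starting at ψ = 0.48:
  ψ = 0.4800: g = -0.18151, g' = -0.6341 → ψ = 0.1938
  ψ = 0.1938: g = 0.00467, g' = -0.7094 → ψ = 0.2003
  ψ = 0.2003: g = 0.00002, g' = -0.7044 → ψ = 0.2004
Converged at ψ = 0.2004.

ψ = 0.2004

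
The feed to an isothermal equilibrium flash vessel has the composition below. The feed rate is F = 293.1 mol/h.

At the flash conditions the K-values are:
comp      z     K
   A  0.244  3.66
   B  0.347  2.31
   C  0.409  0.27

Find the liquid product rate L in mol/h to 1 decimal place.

L = 124.2 mol/h

Rachford–Rice: g(ψ) = Σ zᵢ(Kᵢ−1)/(1+ψ(Kᵢ−1)) = 0.
Feasibility: ΣzᵢKᵢ = 1.805, Σzᵢ/Kᵢ = 1.732 — both > 1, two phases present.
Newton iteration, ψ⁰ = 0.5:
  ψ = 0.500: g = 0.0830, g' = -1.076 → ψ = 0.577
  ψ = 0.577: g = -0.0011, g' = -1.113 → ψ = 0.576
Converged at ψ = 0.576.
Then V = ψ·F = 0.5762·293.1 = 168.9 mol/h and L = F − V = 124.2 mol/h.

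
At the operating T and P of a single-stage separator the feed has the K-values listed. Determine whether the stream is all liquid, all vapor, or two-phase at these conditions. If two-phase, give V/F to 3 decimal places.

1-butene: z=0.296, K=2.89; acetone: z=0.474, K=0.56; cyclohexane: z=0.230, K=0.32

two-phase, V/F = 0.195

ΣzᵢKᵢ = 1.194; Σzᵢ/Kᵢ = 1.668.
Both exceed 1, so a two-phase solution exists.
Let ψ = V/F and solve Σ zᵢ(Kᵢ−1)/(1+ψ(Kᵢ−1)) = 0.
Newton iteration, ψ⁰ = 0.66:
  ψ = 0.660: g = -0.3287, g' = -0.742 → ψ = 0.217
  ψ = 0.217: g = -0.0171, g' = -0.791 → ψ = 0.195
Converged at ψ = 0.195.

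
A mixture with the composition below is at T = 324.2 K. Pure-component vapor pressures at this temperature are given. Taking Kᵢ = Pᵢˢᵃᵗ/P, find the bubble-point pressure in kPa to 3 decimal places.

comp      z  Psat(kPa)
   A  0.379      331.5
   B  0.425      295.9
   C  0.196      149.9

At the bubble point ψ → 0, so ΣzᵢKᵢ = 1 with Kᵢ = Pᵢˢᵃᵗ/P ⇒ P = ΣzᵢPᵢˢᵃᵗ.
P = 0.379·331.5 + 0.425·295.9 + 0.196·149.9 = 280.776 kPa

Pbub = 280.776 kPa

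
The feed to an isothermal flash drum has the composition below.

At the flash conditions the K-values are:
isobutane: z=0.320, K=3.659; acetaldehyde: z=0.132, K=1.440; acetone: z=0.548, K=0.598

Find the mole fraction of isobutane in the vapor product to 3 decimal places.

y_isobutane = 0.382

Material balance + equilibrium reduce to Σ zᵢ(Kᵢ−1)/(1+ψ(Kᵢ−1)) = 0.
g(0) = ΣzᵢKᵢ − 1 = 0.689 and g(1) = 1 − Σzᵢ/Kᵢ = -0.096, so a root lies in (0, 1).
Iterate (Newton) starting at ψ = 0.69:
  ψ = 0.690: g = 0.0399, g' = -0.466 → ψ = 0.776
  ψ = 0.776: g = 0.0011, g' = -0.442 → ψ = 0.778
Converged at ψ = 0.778.
Compositions from xᵢ = zᵢ/(1+ψ(Kᵢ−1)), yᵢ = Kᵢxᵢ:
  isobutane: x = 0.104, y = 0.382
  acetaldehyde: x = 0.098, y = 0.142
  acetone: x = 0.797, y = 0.477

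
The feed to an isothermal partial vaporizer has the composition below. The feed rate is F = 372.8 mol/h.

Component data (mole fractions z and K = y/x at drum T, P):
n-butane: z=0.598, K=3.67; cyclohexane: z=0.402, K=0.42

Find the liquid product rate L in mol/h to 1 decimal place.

L = 44.6 mol/h

Material balance + equilibrium reduce to Σ zᵢ(Kᵢ−1)/(1+ψ(Kᵢ−1)) = 0.
Feasibility: ΣzᵢKᵢ = 2.363, Σzᵢ/Kᵢ = 1.120 — both > 1, two phases present.
Newton iteration, ψ⁰ = 0.41:
  ψ = 0.410: g = 0.4563, g' = -1.204 → ψ = 0.789
  ψ = 0.789: g = 0.0842, g' = -0.901 → ψ = 0.882
  ψ = 0.882: g = -0.0017, g' = -0.946 → ψ = 0.880
Converged at ψ = 0.880.
Then V = ψ·F = 0.8805·372.8 = 328.2 mol/h and L = F − V = 44.6 mol/h.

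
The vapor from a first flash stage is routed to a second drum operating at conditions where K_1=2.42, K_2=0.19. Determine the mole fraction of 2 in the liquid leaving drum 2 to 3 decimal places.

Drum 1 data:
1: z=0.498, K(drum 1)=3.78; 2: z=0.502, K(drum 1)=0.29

Drum 1:
Rachford–Rice: g(ψ₁) = Σ zᵢ(Kᵢ−1)/(1+ψ₁(Kᵢ−1)) = 0.
Check two-phase: ΣzᵢKᵢ = 2.028 > 1 and Σzᵢ/Kᵢ = 1.863 > 1, so g(0) = 1.028 > 0 and g(1) = -0.863 < 0.
Binary case is linear: z₁(K₁−1)(1+ψ₁(K₂−1)) + z₂(K₂−1)(1+ψ₁(K₁−1)) = 0
⇒ ψ₁ = [z₁(K₁−1)+z₂(K₂−1)] / [−(K₁−1)(K₂−1)] = 1.0280/1.9738 = 0.521
Drum-1 compositions:
  1: x = 0.203, y = 0.769
  2: x = 0.797, y = 0.231
Drum-2 feed = drum-1 vapor: z₂ = (0.7690, 0.2310).
Drum 2:
Let ψ₂ = V/F and solve Σ zᵢ(Kᵢ−1)/(1+ψ₂(Kᵢ−1)) = 0.
g(0) = ΣzᵢKᵢ − 1 = 0.905 and g(1) = 1 − Σzᵢ/Kᵢ = -0.534, so a root lies in (0, 1).
Binary case is linear: z₁(K₁−1)(1+ψ₂(K₂−1)) + z₂(K₂−1)(1+ψ₂(K₁−1)) = 0
⇒ ψ₂ = [z₁(K₁−1)+z₂(K₂−1)] / [−(K₁−1)(K₂−1)] = 0.9049/1.1502 = 0.787
  1: x = 0.363, y = 0.879
  2: x = 0.637, y = 0.121

x_2 (drum 2) = 0.637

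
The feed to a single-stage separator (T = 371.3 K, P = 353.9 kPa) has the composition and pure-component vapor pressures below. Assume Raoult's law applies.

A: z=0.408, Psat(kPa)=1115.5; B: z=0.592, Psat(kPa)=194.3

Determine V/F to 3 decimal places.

V/F = 0.630

Raoult's law: Kᵢ = Pᵢˢᵃᵗ/P = Pᵢˢᵃᵗ/353.9.
  K_A = 1115.5/353.9 = 3.15202, K_B = 194.3/353.9 = 0.54903
Binary case is linear: z₁(K₁−1)(1+V/F(K₂−1)) + z₂(K₂−1)(1+V/F(K₁−1)) = 0
⇒ V/F = [z₁(K₁−1)+z₂(K₂−1)] / [−(K₁−1)(K₂−1)] = 0.6110/0.9705 = 0.630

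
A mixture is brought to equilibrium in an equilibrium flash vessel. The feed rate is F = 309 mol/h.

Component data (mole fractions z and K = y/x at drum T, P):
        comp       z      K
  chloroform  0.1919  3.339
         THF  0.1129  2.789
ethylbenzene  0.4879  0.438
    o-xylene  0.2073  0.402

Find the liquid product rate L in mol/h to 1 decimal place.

Let β = V/F and solve Σ zᵢ(Kᵢ−1)/(1+β(Kᵢ−1)) = 0.
g(0) = ΣzᵢKᵢ − 1 = 0.2527 and g(1) = 1 − Σzᵢ/Kᵢ = -0.7276, so a root lies in (0, 1).
Newton–Raphson from β = 0.5:
  β = 0.5000: g = -0.24470, g' = -0.7727 → β = 0.1833
  β = 0.1833: g = 0.02133, g' = -1.0042 → β = 0.2046
  β = 0.2046: g = 0.00040, g' = -0.9669 → β = 0.2050
Converged at β = 0.2050.
Then V = β·F = 0.2050·309 = 63.3 mol/h and L = F − V = 245.7 mol/h.

L = 245.7 mol/h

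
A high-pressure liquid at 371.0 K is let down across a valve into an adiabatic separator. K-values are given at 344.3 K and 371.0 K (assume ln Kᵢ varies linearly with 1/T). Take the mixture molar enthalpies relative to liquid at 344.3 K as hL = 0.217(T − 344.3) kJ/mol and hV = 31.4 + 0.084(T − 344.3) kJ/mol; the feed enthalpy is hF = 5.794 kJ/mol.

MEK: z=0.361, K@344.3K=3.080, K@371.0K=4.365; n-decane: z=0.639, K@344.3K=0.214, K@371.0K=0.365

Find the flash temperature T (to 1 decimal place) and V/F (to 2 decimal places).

T = 346.4 K, V/F = 0.17

Adiabatic flash: solve Rachford–Rice at each trial T, then check hF = ψ·hV(T) + (1−ψ)·hL(T).
  T = 344.3 K: K = (3.080, 0.214), RR gives ψ = 0.152, H_out = 4.775 kJ/mol
  T = 371.0 K: K = (4.365, 0.365), RR gives ψ = 0.379, H_out = 16.338 kJ/mol
  T = 357.6 K: K = (3.688, 0.282), RR gives ψ = 0.265, H_out = 10.741 kJ/mol
  T = 351.0 K: K = (3.378, 0.247), RR gives ψ = 0.210, H_out = 7.875 kJ/mol
  T = 347.6 K: K = (3.225, 0.230), RR gives ψ = 0.181, H_out = 6.333 kJ/mol
  T = 346.0 K: K = (3.154, 0.222), RR gives ψ = 0.167, H_out = 5.586 kJ/mol
Linear interpolation between T = 346.0 (H_out = 5.586) and T = 347.6 (H_out = 6.333) on hF = 5.794 gives T ≈ 346.4 K, at which ψ = 0.17.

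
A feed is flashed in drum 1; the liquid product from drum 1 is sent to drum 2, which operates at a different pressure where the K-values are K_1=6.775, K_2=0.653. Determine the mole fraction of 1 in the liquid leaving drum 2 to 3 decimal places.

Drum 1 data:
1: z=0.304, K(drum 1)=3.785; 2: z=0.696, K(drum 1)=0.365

x_1 (drum 2) = 0.057

Drum 1:
Rachford–Rice: g(ψ₁) = Σ zᵢ(Kᵢ−1)/(1+ψ₁(Kᵢ−1)) = 0.
g(0) = ΣzᵢKᵢ − 1 = 0.405 and g(1) = 1 − Σzᵢ/Kᵢ = -0.987, so a root lies in (0, 1).
Newton iteration, ψ₁⁰ = 0.53:
  ψ₁ = 0.530: g = -0.3242, g' = -1.022 → ψ₁ = 0.213
  ψ₁ = 0.213: g = 0.0206, g' = -1.305 → ψ₁ = 0.229
Converged at ψ₁ = 0.229.
Drum-1 compositions:
  1: x = 0.186, y = 0.703
  2: x = 0.814, y = 0.297
Drum-2 feed = drum-1 liquid: z₂ = (0.1857, 0.8143).
Drum 2:
Rachford–Rice: g(ψ₂) = Σ zᵢ(Kᵢ−1)/(1+ψ₂(Kᵢ−1)) = 0.
Check two-phase: ΣzᵢKᵢ = 1.790 > 1 and Σzᵢ/Kᵢ = 1.274 > 1, so g(0) = 0.790 > 0 and g(1) = -0.274 < 0.
Binary case is linear: z₁(K₁−1)(1+ψ₂(K₂−1)) + z₂(K₂−1)(1+ψ₂(K₁−1)) = 0
⇒ ψ₂ = [z₁(K₁−1)+z₂(K₂−1)] / [−(K₁−1)(K₂−1)] = 0.7897/2.0039 = 0.394
  1: x = 0.057, y = 0.384
  2: x = 0.943, y = 0.616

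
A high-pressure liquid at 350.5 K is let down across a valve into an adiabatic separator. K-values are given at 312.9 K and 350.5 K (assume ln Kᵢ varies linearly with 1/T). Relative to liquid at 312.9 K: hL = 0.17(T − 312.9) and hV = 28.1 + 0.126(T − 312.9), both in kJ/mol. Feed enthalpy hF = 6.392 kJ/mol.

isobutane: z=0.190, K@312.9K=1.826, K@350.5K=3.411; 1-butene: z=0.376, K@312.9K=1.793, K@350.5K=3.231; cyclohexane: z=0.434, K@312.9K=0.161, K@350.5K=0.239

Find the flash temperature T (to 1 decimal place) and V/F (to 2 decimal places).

Adiabatic flash: solve Rachford–Rice at each trial T, then check hF = ψ·hV(T) + (1−ψ)·hL(T).
  T = 312.9 K: K = (1.826, 1.793, 0.161), RR gives ψ = 0.135, H_out = 3.789 kJ/mol
  T = 350.5 K: K = (3.411, 3.231, 0.239), RR gives ψ = 0.554, H_out = 21.048 kJ/mol
  T = 331.7 K: K = (2.540, 2.447, 0.198), RR gives ψ = 0.412, H_out = 14.444 kJ/mol
  T = 322.3 K: K = (2.164, 2.104, 0.179), RR gives ψ = 0.304, H_out = 10.003 kJ/mol
  T = 317.6 K: K = (1.990, 1.945, 0.170), RR gives ψ = 0.230, H_out = 7.210 kJ/mol
  T = 315.2 K: K = (1.905, 1.866, 0.165), RR gives ψ = 0.185, H_out = 5.559 kJ/mol
Linear interpolation between T = 315.2 (H_out = 5.559) and T = 317.6 (H_out = 7.210) on hF = 6.392 gives T ≈ 316.4 K, at which ψ = 0.21.

T = 316.4 K, V/F = 0.21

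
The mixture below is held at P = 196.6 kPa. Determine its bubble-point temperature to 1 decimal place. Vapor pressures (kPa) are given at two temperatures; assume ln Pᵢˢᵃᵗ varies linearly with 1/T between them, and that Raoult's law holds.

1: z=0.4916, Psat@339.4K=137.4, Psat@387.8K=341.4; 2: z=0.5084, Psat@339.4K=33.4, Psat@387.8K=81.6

Bubble-point temperature: ΣzᵢPᵢˢᵃᵗ(T) = P. Interpolate ln Pᵢˢᵃᵗ = aᵢ + bᵢ/T.
  T = 339.4 K: ΣzᵢPᵢˢᵃᵗ = 84.53 kPa
  T = 387.8 K: ΣzᵢPᵢˢᵃᵗ = 209.32 kPa
  T = 363.6 K: ΣzᵢPᵢˢᵃᵗ = 137.09 kPa
  T = 375.7 K: ΣzᵢPᵢˢᵃᵗ = 170.55 kPa
  T = 381.8 K: ΣzᵢPᵢˢᵃᵗ = 189.41 kPa
  T = 384.8 K: ΣzᵢPᵢˢᵃᵗ = 199.19 kPa
  T = 383.3 K: ΣzᵢPᵢˢᵃᵗ = 194.26 kPa
Interpolating between 383.3 K and 384.8 K gives T ≈ 384.0 K.

T = 384.0 K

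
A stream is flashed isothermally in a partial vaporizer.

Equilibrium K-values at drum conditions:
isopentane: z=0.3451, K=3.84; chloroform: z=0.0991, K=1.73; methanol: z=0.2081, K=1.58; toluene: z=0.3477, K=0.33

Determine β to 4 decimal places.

Newton–Raphson from β = 0.32:
  β = 0.3200: g = 0.37737, g' = -1.1014 → β = 0.6626
  β = 0.6626: g = 0.05706, g' = -0.9005 → β = 0.7260
  β = 0.7260: g = -0.00129, g' = -0.9459 → β = 0.7246
Converged at β = 0.7246.

β = 0.7246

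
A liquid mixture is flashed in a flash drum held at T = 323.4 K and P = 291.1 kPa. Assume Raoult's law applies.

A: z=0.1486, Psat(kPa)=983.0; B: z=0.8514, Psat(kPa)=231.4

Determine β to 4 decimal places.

β = 0.3664

Raoult's law: Kᵢ = Pᵢˢᵃᵗ/P = Pᵢˢᵃᵗ/291.1.
  K_A = 983.0/291.1 = 3.376846, K_B = 231.4/291.1 = 0.794916
Let β = V/F and solve Σ zᵢ(Kᵢ−1)/(1+β(Kᵢ−1)) = 0.
Check two-phase: ΣzᵢKᵢ = 1.1786 > 1 and Σzᵢ/Kᵢ = 1.1151 > 1, so g(0) = 0.1786 > 0 and g(1) = -0.1151 < 0.
Newton iteration, β⁰ = 0.68:
  β = 0.6800: g = -0.06790, g' = -0.1710 → β = 0.2829
  β = 0.2829: g = 0.02582, g' = -0.3405 → β = 0.3588
  β = 0.3588: g = 0.00216, g' = -0.2863 → β = 0.3663
  β = 0.3663: g = 0.00002, g' = -0.2818 → β = 0.3664
Converged at β = 0.3664.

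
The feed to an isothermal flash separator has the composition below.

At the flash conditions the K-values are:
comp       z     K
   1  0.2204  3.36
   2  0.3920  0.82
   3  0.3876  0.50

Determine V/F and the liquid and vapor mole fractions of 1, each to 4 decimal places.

Material balance + equilibrium reduce to Σ zᵢ(Kᵢ−1)/(1+V/F(Kᵢ−1)) = 0.
g(0) = ΣzᵢKᵢ − 1 = 0.2558 and g(1) = 1 − Σzᵢ/Kᵢ = -0.3188, so a root lies in (0, 1).
Newton iteration, V/F⁰ = 0.36:
  V/F = 0.3600: g = -0.03057, g' = -0.5175 → V/F = 0.3009
  V/F = 0.3009: g = 0.00142, g' = -0.5682 → V/F = 0.3034
Converged at V/F = 0.3034.
Compositions from xᵢ = zᵢ/(1+V/F(Kᵢ−1)), yᵢ = Kᵢxᵢ:
  1: x = 0.1284, y = 0.4315
  2: x = 0.4146, y = 0.3400
  3: x = 0.4569, y = 0.2285

V/F = 0.3034, x_1 = 0.1284, y_1 = 0.4315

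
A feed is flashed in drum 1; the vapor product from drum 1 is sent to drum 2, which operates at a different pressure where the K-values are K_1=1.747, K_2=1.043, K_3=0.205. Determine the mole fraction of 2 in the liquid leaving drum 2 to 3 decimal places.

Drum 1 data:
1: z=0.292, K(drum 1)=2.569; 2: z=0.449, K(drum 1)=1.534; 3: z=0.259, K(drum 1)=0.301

Drum 1:
Rachford–Rice: g(ψ₁) = Σ zᵢ(Kᵢ−1)/(1+ψ₁(Kᵢ−1)) = 0.
Feasibility: ΣzᵢKᵢ = 1.517, Σzᵢ/Kᵢ = 1.267 — both > 1, two phases present.
Newton–Raphson from ψ₁ = 0.5:
  ψ₁ = 0.500: g = 0.1677, g' = -0.605 → ψ₁ = 0.777
  ψ₁ = 0.777: g = -0.0206, g' = -0.817 → ψ₁ = 0.752
  ψ₁ = 0.752: g = -0.0005, g' = -0.779 → ψ₁ = 0.751
Converged at ψ₁ = 0.751.
Drum-1 compositions:
  1: x = 0.134, y = 0.344
  2: x = 0.320, y = 0.492
  3: x = 0.546, y = 0.164
Drum-2 feed = drum-1 vapor: z₂ = (0.3443, 0.4915, 0.1642).
Drum 2:
Let ψ₂ = V/F and solve Σ zᵢ(Kᵢ−1)/(1+ψ₂(Kᵢ−1)) = 0.
Feasibility: ΣzᵢKᵢ = 1.148, Σzᵢ/Kᵢ = 1.469 — both > 1, two phases present.
Newton–Raphson from ψ₂ = 0.5:
  ψ₂ = 0.500: g = -0.0088, g' = -0.389 → ψ₂ = 0.477
Converged at ψ₂ = 0.477.
  1: x = 0.254, y = 0.443
  2: x = 0.482, y = 0.502
  3: x = 0.265, y = 0.054

x_2 (drum 2) = 0.482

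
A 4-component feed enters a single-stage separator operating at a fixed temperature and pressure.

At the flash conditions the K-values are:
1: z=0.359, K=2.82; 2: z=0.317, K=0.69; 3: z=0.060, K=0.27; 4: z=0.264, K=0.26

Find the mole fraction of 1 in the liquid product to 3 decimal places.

Iterate (Newton) starting at ψ = 0.5:
  ψ = 0.500: g = -0.1533, g' = -0.812 → ψ = 0.311
  ψ = 0.311: g = -0.0022, g' = -0.819 → ψ = 0.309
Converged at ψ = 0.309.
Compositions from xᵢ = zᵢ/(1+ψ(Kᵢ−1)), yᵢ = Kᵢxᵢ:
  1: x = 0.230, y = 0.648
  2: x = 0.351, y = 0.242
  3: x = 0.077, y = 0.021
  4: x = 0.342, y = 0.089

x_1 = 0.230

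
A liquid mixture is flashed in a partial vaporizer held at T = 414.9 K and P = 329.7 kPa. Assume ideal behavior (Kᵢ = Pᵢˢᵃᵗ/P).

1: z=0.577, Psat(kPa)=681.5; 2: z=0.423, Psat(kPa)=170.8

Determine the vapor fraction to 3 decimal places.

ψ = 0.801

Raoult's law: Kᵢ = Pᵢˢᵃᵗ/P = Pᵢˢᵃᵗ/329.7.
  K_1 = 681.5/329.7 = 2.06703, K_2 = 170.8/329.7 = 0.51805
Binary case is linear: z₁(K₁−1)(1+ψ(K₂−1)) + z₂(K₂−1)(1+ψ(K₁−1)) = 0
⇒ ψ = [z₁(K₁−1)+z₂(K₂−1)] / [−(K₁−1)(K₂−1)] = 0.4118/0.5143 = 0.801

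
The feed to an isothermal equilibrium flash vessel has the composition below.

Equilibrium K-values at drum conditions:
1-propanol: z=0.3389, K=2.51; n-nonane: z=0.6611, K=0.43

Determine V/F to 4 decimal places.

Rachford–Rice: g(V/F) = Σ zᵢ(Kᵢ−1)/(1+V/F(Kᵢ−1)) = 0.
Check two-phase: ΣzᵢKᵢ = 1.1349 > 1 and Σzᵢ/Kᵢ = 1.6725 > 1, so g(0) = 0.1349 > 0 and g(1) = -0.6725 < 0.
Binary case is linear: z₁(K₁−1)(1+V/F(K₂−1)) + z₂(K₂−1)(1+V/F(K₁−1)) = 0
⇒ V/F = [z₁(K₁−1)+z₂(K₂−1)] / [−(K₁−1)(K₂−1)] = 0.13491/0.86070 = 0.1567

V/F = 0.1567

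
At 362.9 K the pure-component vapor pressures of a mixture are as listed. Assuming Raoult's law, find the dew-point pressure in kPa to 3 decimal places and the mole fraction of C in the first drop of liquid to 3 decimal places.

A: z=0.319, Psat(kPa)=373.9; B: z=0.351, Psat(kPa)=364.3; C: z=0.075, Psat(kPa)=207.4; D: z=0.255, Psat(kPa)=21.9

Pdew = 72.348 kPa, x_C = 0.026

At the dew point ψ → 1, so Σzᵢ/Kᵢ = 1 with Kᵢ = Pᵢˢᵃᵗ/P ⇒ 1/P = Σzᵢ/Pᵢˢᵃᵗ.
1/P = 0.319/373.9 + 0.351/364.3 + 0.075/207.4 + 0.255/21.9 = 0.013822 ⇒ P = 72.348 kPa
xᵢ = zᵢP/Pᵢˢᵃᵗ ⇒ x_C = 0.075·72.348/207.4 = 0.026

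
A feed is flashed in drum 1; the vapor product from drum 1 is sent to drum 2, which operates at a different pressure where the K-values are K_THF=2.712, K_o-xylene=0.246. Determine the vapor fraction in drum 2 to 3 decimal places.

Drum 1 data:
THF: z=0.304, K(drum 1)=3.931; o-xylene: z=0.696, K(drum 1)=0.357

V/F (drum 2) = 0.767

Drum 1:
Binary case is linear: z₁(K₁−1)(1+ψ₁(K₂−1)) + z₂(K₂−1)(1+ψ₁(K₁−1)) = 0
⇒ ψ₁ = [z₁(K₁−1)+z₂(K₂−1)] / [−(K₁−1)(K₂−1)] = 0.4435/1.8846 = 0.235
Drum-1 compositions:
  THF: x = 0.180, y = 0.707
  o-xylene: x = 0.820, y = 0.293
Drum-2 feed = drum-1 vapor: z₂ = (0.7072, 0.2928).
Drum 2:
Let ψ₂ = V/F and solve Σ zᵢ(Kᵢ−1)/(1+ψ₂(Kᵢ−1)) = 0.
g(0) = ΣzᵢKᵢ − 1 = 0.990 and g(1) = 1 − Σzᵢ/Kᵢ = -0.451, so a root lies in (0, 1).
Binary case is linear: z₁(K₁−1)(1+ψ₂(K₂−1)) + z₂(K₂−1)(1+ψ₂(K₁−1)) = 0
⇒ ψ₂ = [z₁(K₁−1)+z₂(K₂−1)] / [−(K₁−1)(K₂−1)] = 0.9900/1.2908 = 0.767
  THF: x = 0.306, y = 0.829
  o-xylene: x = 0.694, y = 0.171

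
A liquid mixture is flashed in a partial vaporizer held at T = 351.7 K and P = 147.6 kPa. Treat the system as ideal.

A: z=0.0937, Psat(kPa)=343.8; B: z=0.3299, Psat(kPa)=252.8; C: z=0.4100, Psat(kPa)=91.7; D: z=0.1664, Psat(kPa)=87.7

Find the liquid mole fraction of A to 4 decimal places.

Raoult's law: Kᵢ = Pᵢˢᵃᵗ/P = Pᵢˢᵃᵗ/147.6.
  K_A = 343.8/147.6 = 2.329268, K_B = 252.8/147.6 = 1.712737, K_C = 91.7/147.6 = 0.621274, K_D = 87.7/147.6 = 0.594173
Rachford–Rice: g(ψ) = Σ zᵢ(Kᵢ−1)/(1+ψ(Kᵢ−1)) = 0.
g(0) = ΣzᵢKᵢ − 1 = 0.1369 and g(1) = 1 − Σzᵢ/Kᵢ = -0.1728, so a root lies in (0, 1).
Iterate (Newton) starting at ψ = 0.5:
  ψ = 0.5000: g = -0.02809, g' = -0.2835 → ψ = 0.4009
  ψ = 0.4009: g = 0.00041, g' = -0.2927 → ψ = 0.4023
Converged at ψ = 0.4023.
Compositions from xᵢ = zᵢ/(1+ψ(Kᵢ−1)), yᵢ = Kᵢxᵢ:
  A: x = 0.0611, y = 0.1422
  B: x = 0.2564, y = 0.4391
  C: x = 0.4837, y = 0.3005
  D: x = 0.1989, y = 0.1182

x_A = 0.0611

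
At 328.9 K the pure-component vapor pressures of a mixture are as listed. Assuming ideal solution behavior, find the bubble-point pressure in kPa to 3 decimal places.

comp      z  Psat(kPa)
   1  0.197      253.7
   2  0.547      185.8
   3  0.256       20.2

At the bubble point ψ → 0, so ΣzᵢKᵢ = 1 with Kᵢ = Pᵢˢᵃᵗ/P ⇒ P = ΣzᵢPᵢˢᵃᵗ.
P = 0.197·253.7 + 0.547·185.8 + 0.256·20.2 = 156.783 kPa

Pbub = 156.783 kPa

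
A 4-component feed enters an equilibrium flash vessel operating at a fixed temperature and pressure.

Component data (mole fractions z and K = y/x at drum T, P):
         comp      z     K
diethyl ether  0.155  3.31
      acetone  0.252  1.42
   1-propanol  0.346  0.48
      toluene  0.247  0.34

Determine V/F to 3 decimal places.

V/F = 0.136

Rachford–Rice: g(V/F) = Σ zᵢ(Kᵢ−1)/(1+V/F(Kᵢ−1)) = 0.
g(0) = ΣzᵢKᵢ − 1 = 0.121 and g(1) = 1 − Σzᵢ/Kᵢ = -0.672, so a root lies in (0, 1).
Newton iteration, V/F⁰ = 0.36:
  V/F = 0.360: g = -0.1478, g' = -0.607 → V/F = 0.116
  V/F = 0.116: g = 0.0149, g' = -0.786 → V/F = 0.135
  V/F = 0.135: g = 0.0003, g' = -0.758 → V/F = 0.136
Converged at V/F = 0.136.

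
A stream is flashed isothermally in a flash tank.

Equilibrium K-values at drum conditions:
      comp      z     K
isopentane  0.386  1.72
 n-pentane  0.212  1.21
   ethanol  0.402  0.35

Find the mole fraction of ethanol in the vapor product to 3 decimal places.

Let β = V/F and solve Σ zᵢ(Kᵢ−1)/(1+β(Kᵢ−1)) = 0.
g(0) = ΣzᵢKᵢ − 1 = 0.061 and g(1) = 1 − Σzᵢ/Kᵢ = -0.548, so a root lies in (0, 1).
Iterate (Newton) starting at β = 0.57:
  β = 0.570: g = -0.1783, g' = -0.537 → β = 0.238
  β = 0.238: g = -0.0294, g' = -0.392 → β = 0.163
  β = 0.163: g = -0.0004, g' = -0.381 → β = 0.162
Converged at β = 0.162.
Compositions from xᵢ = zᵢ/(1+β(Kᵢ−1)), yᵢ = Kᵢxᵢ:
  isopentane: x = 0.346, y = 0.595
  n-pentane: x = 0.205, y = 0.248
  ethanol: x = 0.449, y = 0.157

y_ethanol = 0.157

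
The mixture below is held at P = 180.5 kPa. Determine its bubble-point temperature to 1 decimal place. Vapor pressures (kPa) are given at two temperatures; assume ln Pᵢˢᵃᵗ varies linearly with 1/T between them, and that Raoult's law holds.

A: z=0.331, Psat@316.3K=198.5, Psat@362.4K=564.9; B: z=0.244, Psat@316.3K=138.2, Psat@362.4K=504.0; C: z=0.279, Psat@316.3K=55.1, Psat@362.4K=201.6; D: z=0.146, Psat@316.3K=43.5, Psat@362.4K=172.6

Bubble-point temperature: ΣzᵢPᵢˢᵃᵗ(T) = P. Interpolate ln Pᵢˢᵃᵗ = aᵢ + bᵢ/T.
  T = 316.3 K: ΣzᵢPᵢˢᵃᵗ = 121.15 kPa
  T = 362.4 K: ΣzᵢPᵢˢᵃᵗ = 391.40 kPa
  T = 339.4 K: ΣzᵢPᵢˢᵃᵗ = 226.41 kPa
  T = 327.9 K: ΣzᵢPᵢˢᵃᵗ = 167.58 kPa
  T = 333.6 K: ΣzᵢPᵢˢᵃᵗ = 195.01 kPa
  T = 330.8 K: ΣzᵢPᵢˢᵃᵗ = 181.12 kPa
Interpolating between 327.9 K and 330.8 K gives T ≈ 330.7 K.

T = 330.7 K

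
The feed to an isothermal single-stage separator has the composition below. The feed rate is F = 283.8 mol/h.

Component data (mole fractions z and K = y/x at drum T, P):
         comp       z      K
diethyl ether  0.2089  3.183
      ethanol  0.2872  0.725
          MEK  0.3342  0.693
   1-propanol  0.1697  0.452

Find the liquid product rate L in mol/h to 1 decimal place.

L = 217.3 mol/h

Let ψ = V/F and solve Σ zᵢ(Kᵢ−1)/(1+ψ(Kᵢ−1)) = 0.
Check two-phase: ΣzᵢKᵢ = 1.1815 > 1 and Σzᵢ/Kᵢ = 1.3195 > 1, so g(0) = 0.1815 > 0 and g(1) = -0.3195 < 0.
Newton iteration, ψ⁰ = 0.5:
  ψ = 0.5000: g = -0.12283, g' = -0.3974 → ψ = 0.1909
  ψ = 0.1909: g = 0.02566, g' = -0.6192 → ψ = 0.2324
  ψ = 0.2324: g = 0.00113, g' = -0.5664 → ψ = 0.2344
Converged at ψ = 0.2344.
Then V = ψ·F = 0.2344·283.8 = 66.5 mol/h and L = F − V = 217.3 mol/h.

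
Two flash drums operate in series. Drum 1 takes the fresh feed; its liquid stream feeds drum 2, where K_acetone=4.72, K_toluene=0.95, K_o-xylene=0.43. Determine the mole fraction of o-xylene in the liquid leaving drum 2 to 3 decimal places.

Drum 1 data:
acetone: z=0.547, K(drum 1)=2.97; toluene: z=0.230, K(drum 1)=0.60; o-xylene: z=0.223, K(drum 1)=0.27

x_o-xylene (drum 2) = 0.582

Drum 1:
Rachford–Rice: g(ψ₁) = Σ zᵢ(Kᵢ−1)/(1+ψ₁(Kᵢ−1)) = 0.
g(0) = ΣzᵢKᵢ − 1 = 0.823 and g(1) = 1 − Σzᵢ/Kᵢ = -0.393, so a root lies in (0, 1).
Newton iteration, ψ₁⁰ = 0.5:
  ψ₁ = 0.500: g = 0.1715, g' = -0.891 → ψ₁ = 0.692
Converged at ψ₁ = 0.692.
Drum-1 compositions:
  acetone: x = 0.232, y = 0.688
  toluene: x = 0.318, y = 0.191
  o-xylene: x = 0.451, y = 0.122
Drum-2 feed = drum-1 liquid: z₂ = (0.2315, 0.3180, 0.4505).
Drum 2:
Let ψ₂ = V/F and solve Σ zᵢ(Kᵢ−1)/(1+ψ₂(Kᵢ−1)) = 0.
Feasibility: ΣzᵢKᵢ = 1.589, Σzᵢ/Kᵢ = 1.431 — both > 1, two phases present.
Newton iteration, ψ₂⁰ = 0.43:
  ψ₂ = 0.430: g = -0.0251, g' = -0.732 → ψ₂ = 0.396
Converged at ψ₂ = 0.396.
  acetone: x = 0.094, y = 0.442
  toluene: x = 0.324, y = 0.308
  o-xylene: x = 0.582, y = 0.250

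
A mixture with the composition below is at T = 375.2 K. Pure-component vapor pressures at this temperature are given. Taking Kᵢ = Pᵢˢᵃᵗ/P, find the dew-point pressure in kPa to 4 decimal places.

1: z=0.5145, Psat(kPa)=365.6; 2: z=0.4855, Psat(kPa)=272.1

Pdew = 313.3278 kPa

At the dew point ψ → 1, so Σzᵢ/Kᵢ = 1 with Kᵢ = Pᵢˢᵃᵗ/P ⇒ 1/P = Σzᵢ/Pᵢˢᵃᵗ.
1/P = 0.5145/365.6 + 0.4855/272.1 = 0.0031915 ⇒ P = 313.3278 kPa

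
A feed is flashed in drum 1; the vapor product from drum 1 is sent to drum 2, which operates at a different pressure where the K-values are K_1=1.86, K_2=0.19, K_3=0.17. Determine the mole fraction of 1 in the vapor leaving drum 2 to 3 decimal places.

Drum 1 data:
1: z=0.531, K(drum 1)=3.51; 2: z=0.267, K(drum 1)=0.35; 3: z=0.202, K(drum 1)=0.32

y_1 (drum 2) = 0.907

Drum 1:
Rachford–Rice: g(ψ₁) = Σ zᵢ(Kᵢ−1)/(1+ψ₁(Kᵢ−1)) = 0.
Feasibility: ΣzᵢKᵢ = 2.022, Σzᵢ/Kᵢ = 1.545 — both > 1, two phases present.
Newton iteration, ψ₁⁰ = 0.31:
  ψ₁ = 0.310: g = 0.3582, g' = -1.385 → ψ₁ = 0.569
  ψ₁ = 0.569: g = 0.0499, g' = -1.100 → ψ₁ = 0.614
Converged at ψ₁ = 0.614.
Drum-1 compositions:
  1: x = 0.209, y = 0.734
  2: x = 0.444, y = 0.155
  3: x = 0.347, y = 0.111
Drum-2 feed = drum-1 vapor: z₂ = (0.7335, 0.1555, 0.1110).
Drum 2:
Material balance + equilibrium reduce to Σ zᵢ(Kᵢ−1)/(1+ψ₂(Kᵢ−1)) = 0.
g(0) = ΣzᵢKᵢ − 1 = 0.413 and g(1) = 1 − Σzᵢ/Kᵢ = -0.865, so a root lies in (0, 1).
Iterate (Newton) starting at ψ₂ = 0.5:
  ψ₂ = 0.500: g = 0.0720, g' = -0.777 → ψ₂ = 0.593
  ψ₂ = 0.593: g = -0.0057, g' = -0.912 → ψ₂ = 0.586
Converged at ψ₂ = 0.586.
  1: x = 0.488, y = 0.907
  2: x = 0.296, y = 0.056
  3: x = 0.216, y = 0.037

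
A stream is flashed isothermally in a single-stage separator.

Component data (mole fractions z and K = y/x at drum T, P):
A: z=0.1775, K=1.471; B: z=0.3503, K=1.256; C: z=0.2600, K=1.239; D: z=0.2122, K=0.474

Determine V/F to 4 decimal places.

V/F = 0.7753

Material balance + equilibrium reduce to Σ zᵢ(Kᵢ−1)/(1+V/F(Kᵢ−1)) = 0.
Check two-phase: ΣzᵢKᵢ = 1.1238 > 1 and Σzᵢ/Kᵢ = 1.0571 > 1, so g(0) = 0.1238 > 0 and g(1) = -0.0571 < 0.
Iterate (Newton) starting at V/F = 0.5:
  V/F = 0.5000: g = 0.05123, g' = -0.1638 → V/F = 0.8128
  V/F = 0.8128: g = -0.00825, g' = -0.2259 → V/F = 0.7763
  V/F = 0.7763: g = -0.00020, g' = -0.2154 → V/F = 0.7753
Converged at V/F = 0.7753.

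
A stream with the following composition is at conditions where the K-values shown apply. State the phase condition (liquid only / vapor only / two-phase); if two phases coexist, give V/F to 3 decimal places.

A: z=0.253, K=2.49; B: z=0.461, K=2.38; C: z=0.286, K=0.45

ΣzᵢKᵢ = 1.856; Σzᵢ/Kᵢ = 0.931.
Since Σzᵢ/Kᵢ < 1 the mixture is above its dew point — single vapor phase.

vapor only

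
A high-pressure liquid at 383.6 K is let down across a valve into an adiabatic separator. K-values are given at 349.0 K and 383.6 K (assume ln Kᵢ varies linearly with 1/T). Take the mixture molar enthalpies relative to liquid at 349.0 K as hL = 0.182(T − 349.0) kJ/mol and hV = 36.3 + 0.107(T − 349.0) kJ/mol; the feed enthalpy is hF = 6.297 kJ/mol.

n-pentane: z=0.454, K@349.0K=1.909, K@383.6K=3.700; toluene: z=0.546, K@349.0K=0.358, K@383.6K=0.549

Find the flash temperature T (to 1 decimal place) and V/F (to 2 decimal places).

T = 350.9 K, V/F = 0.16

Adiabatic flash: solve Rachford–Rice at each trial T, then check hF = ψ·hV(T) + (1−ψ)·hL(T).
  T = 349.0 K: K = (1.909, 0.358), RR gives ψ = 0.107, H_out = 3.866 kJ/mol
  T = 383.6 K: K = (3.700, 0.549), RR gives ψ = 0.804, H_out = 33.411 kJ/mol
  T = 366.3 K: K = (2.700, 0.448), RR gives ψ = 0.501, H_out = 20.683 kJ/mol
  T = 357.6 K: K = (2.277, 0.401), RR gives ψ = 0.331, H_out = 13.359 kJ/mol
  T = 353.3 K: K = (2.087, 0.379), RR gives ψ = 0.229, H_out = 9.030 kJ/mol
  T = 351.1 K: K = (1.995, 0.368), RR gives ψ = 0.170, H_out = 6.517 kJ/mol
Linear interpolation between T = 349.0 (H_out = 3.866) and T = 351.1 (H_out = 6.517) on hF = 6.297 gives T ≈ 350.9 K, at which ψ = 0.16.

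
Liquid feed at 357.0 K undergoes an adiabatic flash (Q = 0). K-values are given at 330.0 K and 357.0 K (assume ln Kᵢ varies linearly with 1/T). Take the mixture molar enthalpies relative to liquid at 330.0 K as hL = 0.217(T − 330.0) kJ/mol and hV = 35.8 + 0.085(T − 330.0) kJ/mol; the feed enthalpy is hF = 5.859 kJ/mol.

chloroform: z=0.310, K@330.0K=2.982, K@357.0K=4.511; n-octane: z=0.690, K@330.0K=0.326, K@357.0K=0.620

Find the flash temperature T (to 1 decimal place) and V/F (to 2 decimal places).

T = 332.6 K, V/F = 0.15

Adiabatic flash: solve Rachford–Rice at each trial T, then check hF = ψ·hV(T) + (1−ψ)·hL(T).
  T = 330.0 K: K = (2.982, 0.326), RR gives ψ = 0.112, H_out = 4.003 kJ/mol
  T = 357.0 K: K = (4.511, 0.620), RR gives ψ = 0.619, H_out = 25.822 kJ/mol
  T = 343.5 K: K = (3.698, 0.455), RR gives ψ = 0.313, H_out = 13.588 kJ/mol
  T = 336.8 K: K = (3.330, 0.387), RR gives ψ = 0.210, H_out = 8.793 kJ/mol
  T = 333.4 K: K = (3.153, 0.356), RR gives ψ = 0.161, H_out = 6.413 kJ/mol
  T = 331.7 K: K = (3.067, 0.341), RR gives ψ = 0.136, H_out = 5.215 kJ/mol
Linear interpolation between T = 331.7 (H_out = 5.215) and T = 333.4 (H_out = 6.413) on hF = 5.859 gives T ≈ 332.6 K, at which ψ = 0.15.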